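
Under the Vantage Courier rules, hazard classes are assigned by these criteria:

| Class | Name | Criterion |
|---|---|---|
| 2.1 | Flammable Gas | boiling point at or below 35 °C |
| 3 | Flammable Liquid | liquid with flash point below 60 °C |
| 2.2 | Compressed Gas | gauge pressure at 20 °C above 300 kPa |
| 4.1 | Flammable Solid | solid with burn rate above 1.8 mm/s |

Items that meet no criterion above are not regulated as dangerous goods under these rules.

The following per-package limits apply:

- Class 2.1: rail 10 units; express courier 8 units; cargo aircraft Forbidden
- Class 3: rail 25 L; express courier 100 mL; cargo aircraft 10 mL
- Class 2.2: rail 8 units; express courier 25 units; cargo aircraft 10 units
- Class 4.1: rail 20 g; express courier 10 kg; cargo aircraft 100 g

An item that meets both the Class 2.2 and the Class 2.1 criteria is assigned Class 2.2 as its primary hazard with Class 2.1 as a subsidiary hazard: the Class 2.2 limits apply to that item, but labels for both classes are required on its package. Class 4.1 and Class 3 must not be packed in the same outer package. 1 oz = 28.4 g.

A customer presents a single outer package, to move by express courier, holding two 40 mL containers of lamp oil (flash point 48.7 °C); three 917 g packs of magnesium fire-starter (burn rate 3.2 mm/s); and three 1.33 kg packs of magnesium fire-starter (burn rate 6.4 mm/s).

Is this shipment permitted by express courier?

No

Lamp oil: flash point 48.7 °C < 60 °C → Class 3 (Flammable Liquid).
The magnesium fire-starter has burn rate 3.2 mm/s, which is > 1.8 mm/s, so it is Class 4.1 (Flammable Solid).
The magnesium fire-starter has burn rate 6.4 mm/s, which is > 1.8 mm/s, so it is Class 4.1 (Flammable Solid).
Class 4.1 net quantity: (three 917 g packs = 2.751 kg) + (three 1.33 kg packs = 3.99 kg) = 6.741 kg.
6.741 kg ≤ 10 kg (express courier limit, Class 4.1) — within limit.
Class 3 quantity: two 40 mL containers = 80 mL.
That is within the Class 3 express courier limit of 100 mL.
Class 4.1 and Class 3 may not share an outer package.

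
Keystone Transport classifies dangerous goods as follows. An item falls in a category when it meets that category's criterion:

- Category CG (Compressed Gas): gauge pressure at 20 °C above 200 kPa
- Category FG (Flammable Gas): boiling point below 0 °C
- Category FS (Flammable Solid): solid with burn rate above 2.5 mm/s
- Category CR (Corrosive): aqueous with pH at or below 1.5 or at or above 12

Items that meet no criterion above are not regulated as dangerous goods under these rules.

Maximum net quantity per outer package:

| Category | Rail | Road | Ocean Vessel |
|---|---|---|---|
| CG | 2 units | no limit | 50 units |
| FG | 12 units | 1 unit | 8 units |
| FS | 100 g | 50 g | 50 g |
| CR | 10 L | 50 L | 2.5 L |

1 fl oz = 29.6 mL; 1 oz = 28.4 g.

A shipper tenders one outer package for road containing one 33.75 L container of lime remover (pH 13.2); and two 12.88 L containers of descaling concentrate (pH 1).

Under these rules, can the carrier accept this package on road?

No

Lime remover: pH 13.2 ≥ 12 → Category CR (Corrosive).
The descaling concentrate has pH 1, which is ≤ 1.5, so it is Category CR (Corrosive).
Total Category CR: 33.75 L + (two 12.88 L containers = 25.76 L) = 59.51 L.
59.51 L exceeds the road limit of 50 L for Category CR.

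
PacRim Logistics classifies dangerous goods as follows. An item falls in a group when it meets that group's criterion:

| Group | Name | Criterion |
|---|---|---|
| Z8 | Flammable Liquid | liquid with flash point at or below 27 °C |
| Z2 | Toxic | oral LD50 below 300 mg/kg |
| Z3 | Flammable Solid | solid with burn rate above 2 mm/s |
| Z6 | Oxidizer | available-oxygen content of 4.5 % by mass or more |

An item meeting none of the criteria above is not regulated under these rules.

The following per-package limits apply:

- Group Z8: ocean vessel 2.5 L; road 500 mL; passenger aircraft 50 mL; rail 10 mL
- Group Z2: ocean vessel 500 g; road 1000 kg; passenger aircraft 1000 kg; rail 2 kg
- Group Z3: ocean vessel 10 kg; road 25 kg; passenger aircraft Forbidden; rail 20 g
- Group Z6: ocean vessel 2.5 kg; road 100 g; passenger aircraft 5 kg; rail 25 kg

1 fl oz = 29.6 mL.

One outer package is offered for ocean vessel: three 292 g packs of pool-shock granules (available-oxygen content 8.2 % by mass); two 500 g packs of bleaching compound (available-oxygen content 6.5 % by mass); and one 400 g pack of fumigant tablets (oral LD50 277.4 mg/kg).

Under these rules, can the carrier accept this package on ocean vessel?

Yes

With available-oxygen content 8.2 % by mass (≥ 4.5 % by mass), the pool-shock granules fall in Group Z6.
Available-oxygen content 6.5 % by mass meets the Group Z6 criterion (Oxidizer), so the bleaching compound is Group Z6.
With oral LD50 277.4 mg/kg (< 300 mg/kg), the fumigant tablets fall in Group Z2.
Group Z6 net quantity: (three 292 g packs = 876 g) + (two 500 g packs = 1 kg) = 1.876 kg.
1.876 kg is within the ocean vessel limit of 2.5 kg for Group Z6.
Group Z2 quantity: 400 g.
That is within the Group Z2 ocean vessel limit of 500 g.
Every hazard group is within its ocean vessel limit and no segregation rule is violated.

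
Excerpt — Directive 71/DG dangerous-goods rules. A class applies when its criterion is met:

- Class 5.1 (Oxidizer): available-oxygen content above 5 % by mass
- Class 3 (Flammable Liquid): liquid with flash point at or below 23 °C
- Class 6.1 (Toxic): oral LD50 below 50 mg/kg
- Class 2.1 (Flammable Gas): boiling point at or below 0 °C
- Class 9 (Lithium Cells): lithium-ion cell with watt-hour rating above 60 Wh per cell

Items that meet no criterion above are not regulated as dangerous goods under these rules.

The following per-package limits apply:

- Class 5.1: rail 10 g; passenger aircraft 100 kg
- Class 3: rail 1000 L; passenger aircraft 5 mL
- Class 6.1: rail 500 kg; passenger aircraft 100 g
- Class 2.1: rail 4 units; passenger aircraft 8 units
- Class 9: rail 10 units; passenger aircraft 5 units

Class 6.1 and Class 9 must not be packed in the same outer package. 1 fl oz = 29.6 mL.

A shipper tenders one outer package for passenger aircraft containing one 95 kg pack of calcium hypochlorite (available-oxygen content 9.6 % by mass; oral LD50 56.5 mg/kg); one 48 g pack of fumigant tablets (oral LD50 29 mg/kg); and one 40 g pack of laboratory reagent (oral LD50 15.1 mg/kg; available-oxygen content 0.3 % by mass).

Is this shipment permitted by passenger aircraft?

Yes

The calcium hypochlorite has available-oxygen content 9.6 % by mass, which is > 5 % by mass, so it is Class 5.1 (Oxidizer).
Fumigant tablets: oral LD50 29 mg/kg < 50 mg/kg → Class 6.1 (Toxic).
The laboratory reagent has oral LD50 15.1 mg/kg, which is < 50 mg/kg, so it is Class 6.1 (Toxic).
Total Class 6.1: 48 g + 40 g = 88 g.
88 g ≤ 100 g (passenger aircraft limit, Class 6.1) — within limit.
Class 5.1 quantity: 95 kg.
95 kg ≤ 100 kg (passenger aircraft limit, Class 5.1) — within limit.
The segregation rule (Class 6.1 with Class 9) does not apply to Class 6.1 with Class 5.1.
Every hazard class is within its passenger aircraft limit and no segregation rule is violated.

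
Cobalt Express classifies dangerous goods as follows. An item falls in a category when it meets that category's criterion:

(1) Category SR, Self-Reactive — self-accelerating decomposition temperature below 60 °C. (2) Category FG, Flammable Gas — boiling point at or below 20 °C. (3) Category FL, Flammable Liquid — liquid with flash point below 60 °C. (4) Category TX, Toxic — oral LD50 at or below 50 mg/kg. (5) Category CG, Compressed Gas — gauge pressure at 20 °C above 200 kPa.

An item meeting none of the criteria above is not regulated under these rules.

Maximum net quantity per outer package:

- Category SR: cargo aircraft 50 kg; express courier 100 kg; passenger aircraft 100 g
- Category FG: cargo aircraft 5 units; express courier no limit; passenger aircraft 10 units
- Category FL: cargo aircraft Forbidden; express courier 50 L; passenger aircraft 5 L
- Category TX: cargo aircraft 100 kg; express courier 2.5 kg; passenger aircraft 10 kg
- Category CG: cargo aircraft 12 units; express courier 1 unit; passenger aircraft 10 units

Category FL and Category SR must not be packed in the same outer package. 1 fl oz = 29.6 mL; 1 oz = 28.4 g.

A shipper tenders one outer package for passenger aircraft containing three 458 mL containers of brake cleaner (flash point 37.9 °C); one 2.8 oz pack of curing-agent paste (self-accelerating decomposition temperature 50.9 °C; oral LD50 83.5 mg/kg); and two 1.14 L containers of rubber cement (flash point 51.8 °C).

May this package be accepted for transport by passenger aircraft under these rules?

With flash point 37.9 °C (< 60 °C), the brake cleaner falls in Category FL.
The curing-agent paste has self-accelerating decomposition temperature 50.9 °C, which is < 60 °C, so it is Category SR (Self-Reactive).
With flash point 51.8 °C (< 60 °C), the rubber cement falls in Category FL.
Total Category FL: (three 458 mL containers = 1.374 L) + (two 1.14 L containers = 2.28 L) = 3.654 L.
3.654 L ≤ 5 L (passenger aircraft limit, Category FL) — within limit.
Category SR quantity: one 2.8 oz pack = 79.52 g.
79.52 g ≤ 100 g (passenger aircraft limit, Category SR) — within limit.
Category FL and Category SR may not share an outer package.

No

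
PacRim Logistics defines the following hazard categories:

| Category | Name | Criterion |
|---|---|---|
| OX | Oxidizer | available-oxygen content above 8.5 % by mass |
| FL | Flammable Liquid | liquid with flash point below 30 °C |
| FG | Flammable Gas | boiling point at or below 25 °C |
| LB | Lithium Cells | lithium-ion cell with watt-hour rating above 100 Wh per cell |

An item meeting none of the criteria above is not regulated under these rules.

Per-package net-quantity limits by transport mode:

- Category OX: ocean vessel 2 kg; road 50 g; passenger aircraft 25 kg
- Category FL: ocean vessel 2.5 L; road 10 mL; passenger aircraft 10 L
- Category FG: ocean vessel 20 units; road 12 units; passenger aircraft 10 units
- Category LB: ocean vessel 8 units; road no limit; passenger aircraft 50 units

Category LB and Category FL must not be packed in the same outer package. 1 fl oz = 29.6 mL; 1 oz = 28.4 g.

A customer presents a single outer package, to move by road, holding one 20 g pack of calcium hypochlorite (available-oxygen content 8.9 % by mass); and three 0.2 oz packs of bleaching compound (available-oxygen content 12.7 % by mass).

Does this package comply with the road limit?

Calcium hypochlorite: available-oxygen content 8.9 % by mass > 8.5 % by mass → Category OX (Oxidizer).
The bleaching compound has available-oxygen content 12.7 % by mass, which is > 8.5 % by mass, so it is Category OX (Oxidizer).
Category OX net quantity: 20 g + (three 0.2 oz packs = 17.04 g) = 37.04 g.
37.04 g ≤ 50 g (road limit, Category OX) — within limit.

Yes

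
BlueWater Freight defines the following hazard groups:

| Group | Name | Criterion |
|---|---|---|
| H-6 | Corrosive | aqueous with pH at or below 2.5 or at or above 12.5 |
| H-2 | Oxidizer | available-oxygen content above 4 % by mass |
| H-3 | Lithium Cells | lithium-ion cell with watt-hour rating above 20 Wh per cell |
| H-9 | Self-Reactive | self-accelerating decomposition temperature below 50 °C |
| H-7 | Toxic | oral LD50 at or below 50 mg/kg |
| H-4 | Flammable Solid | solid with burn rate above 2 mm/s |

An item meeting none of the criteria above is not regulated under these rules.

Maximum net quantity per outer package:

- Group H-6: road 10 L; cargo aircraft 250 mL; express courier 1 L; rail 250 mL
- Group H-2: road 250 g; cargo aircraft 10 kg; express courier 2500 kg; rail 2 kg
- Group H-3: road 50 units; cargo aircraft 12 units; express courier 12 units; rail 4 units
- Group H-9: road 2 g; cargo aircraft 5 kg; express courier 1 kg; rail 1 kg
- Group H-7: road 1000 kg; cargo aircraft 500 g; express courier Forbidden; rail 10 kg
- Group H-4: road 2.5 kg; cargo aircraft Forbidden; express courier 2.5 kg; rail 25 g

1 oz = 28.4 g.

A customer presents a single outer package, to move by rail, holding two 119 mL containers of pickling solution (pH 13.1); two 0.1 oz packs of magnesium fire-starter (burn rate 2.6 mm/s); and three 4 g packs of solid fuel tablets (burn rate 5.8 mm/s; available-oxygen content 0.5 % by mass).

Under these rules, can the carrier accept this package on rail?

The pickling solution has pH 13.1, which is ≥ 12.5, so it is Group H-6 (Corrosive).
The magnesium fire-starter has burn rate 2.6 mm/s, which is > 2 mm/s, so it is Group H-4 (Flammable Solid).
The solid fuel tablets have burn rate 5.8 mm/s, which is > 2 mm/s, so they are Group H-4 (Flammable Solid).
Group H-4 net quantity: (two 0.1 oz packs = 5.68 g) + (three 4 g packs = 12 g) = 17.68 g.
That is within the Group H-4 rail limit of 25 g.
Group H-6 quantity: two 119 mL containers = 238 mL.
238 mL is within the rail limit of 250 mL for Group H-6.
Every hazard group is within its rail limit and no segregation rule is violated.

Yes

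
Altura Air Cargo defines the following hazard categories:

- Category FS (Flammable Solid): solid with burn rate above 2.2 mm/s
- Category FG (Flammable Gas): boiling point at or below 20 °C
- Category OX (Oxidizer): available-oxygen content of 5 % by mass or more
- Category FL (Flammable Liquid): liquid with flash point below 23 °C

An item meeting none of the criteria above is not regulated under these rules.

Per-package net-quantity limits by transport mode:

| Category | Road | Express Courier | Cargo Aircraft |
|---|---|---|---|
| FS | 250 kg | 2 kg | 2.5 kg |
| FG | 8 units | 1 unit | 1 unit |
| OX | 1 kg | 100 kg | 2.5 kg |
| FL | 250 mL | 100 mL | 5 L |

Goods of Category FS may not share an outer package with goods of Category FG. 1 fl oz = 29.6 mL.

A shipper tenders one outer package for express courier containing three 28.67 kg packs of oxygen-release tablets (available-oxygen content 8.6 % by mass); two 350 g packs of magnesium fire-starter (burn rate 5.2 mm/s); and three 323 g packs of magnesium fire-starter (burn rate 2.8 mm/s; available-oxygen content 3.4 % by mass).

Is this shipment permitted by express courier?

Yes

The oxygen-release tablets have available-oxygen content 8.6 % by mass, which is ≥ 5 % by mass, so they are Category OX (Oxidizer).
With burn rate 5.2 mm/s (> 2.2 mm/s), the magnesium fire-starter falls in Category FS.
Burn rate 2.8 mm/s meets the Category FS criterion (Flammable Solid), so the magnesium fire-starter is Category FS.
Category FS net quantity: (two 350 g packs = 700 g) + (three 323 g packs = 969 g) = 1.669 kg.
That is within the Category FS express courier limit of 2 kg.
Category OX quantity: three 28.67 kg packs = 86.01 kg.
86.01 kg is within the express courier limit of 100 kg for Category OX.
The segregation rule (Category FS with Category FG) does not apply to Category FS with Category OX.
Every hazard category is within its express courier limit and no segregation rule is violated.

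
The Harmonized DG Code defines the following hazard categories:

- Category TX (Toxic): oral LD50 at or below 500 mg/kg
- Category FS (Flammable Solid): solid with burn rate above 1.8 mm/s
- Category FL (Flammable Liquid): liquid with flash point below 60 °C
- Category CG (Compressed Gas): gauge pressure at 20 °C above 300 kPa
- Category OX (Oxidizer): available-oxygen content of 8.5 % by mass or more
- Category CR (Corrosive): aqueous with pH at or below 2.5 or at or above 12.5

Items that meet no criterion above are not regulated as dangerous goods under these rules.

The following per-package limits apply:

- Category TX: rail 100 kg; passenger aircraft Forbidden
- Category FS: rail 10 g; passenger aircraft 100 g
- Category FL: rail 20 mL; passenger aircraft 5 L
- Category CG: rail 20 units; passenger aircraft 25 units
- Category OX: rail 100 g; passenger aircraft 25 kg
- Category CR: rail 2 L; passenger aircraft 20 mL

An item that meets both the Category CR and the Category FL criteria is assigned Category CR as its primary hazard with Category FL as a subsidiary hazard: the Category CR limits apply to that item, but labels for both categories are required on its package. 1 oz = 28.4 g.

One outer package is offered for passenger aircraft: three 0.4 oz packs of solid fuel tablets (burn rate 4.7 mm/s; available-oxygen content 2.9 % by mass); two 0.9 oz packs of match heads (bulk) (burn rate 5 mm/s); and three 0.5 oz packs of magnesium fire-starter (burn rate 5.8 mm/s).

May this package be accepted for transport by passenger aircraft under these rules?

Solid fuel tablets: burn rate 4.7 mm/s > 1.8 mm/s → Category FS (Flammable Solid).
Match heads (bulk): burn rate 5 mm/s > 1.8 mm/s → Category FS (Flammable Solid).
The magnesium fire-starter has burn rate 5.8 mm/s, which is > 1.8 mm/s, so it is Category FS (Flammable Solid).
Category FS net quantity: (three 0.4 oz packs = 34.08 g) + (two 0.9 oz packs = 51.12 g) + (three 0.5 oz packs = 42.6 g) = 127.8 g.
That exceeds the Category FS passenger aircraft limit of 100 g.

No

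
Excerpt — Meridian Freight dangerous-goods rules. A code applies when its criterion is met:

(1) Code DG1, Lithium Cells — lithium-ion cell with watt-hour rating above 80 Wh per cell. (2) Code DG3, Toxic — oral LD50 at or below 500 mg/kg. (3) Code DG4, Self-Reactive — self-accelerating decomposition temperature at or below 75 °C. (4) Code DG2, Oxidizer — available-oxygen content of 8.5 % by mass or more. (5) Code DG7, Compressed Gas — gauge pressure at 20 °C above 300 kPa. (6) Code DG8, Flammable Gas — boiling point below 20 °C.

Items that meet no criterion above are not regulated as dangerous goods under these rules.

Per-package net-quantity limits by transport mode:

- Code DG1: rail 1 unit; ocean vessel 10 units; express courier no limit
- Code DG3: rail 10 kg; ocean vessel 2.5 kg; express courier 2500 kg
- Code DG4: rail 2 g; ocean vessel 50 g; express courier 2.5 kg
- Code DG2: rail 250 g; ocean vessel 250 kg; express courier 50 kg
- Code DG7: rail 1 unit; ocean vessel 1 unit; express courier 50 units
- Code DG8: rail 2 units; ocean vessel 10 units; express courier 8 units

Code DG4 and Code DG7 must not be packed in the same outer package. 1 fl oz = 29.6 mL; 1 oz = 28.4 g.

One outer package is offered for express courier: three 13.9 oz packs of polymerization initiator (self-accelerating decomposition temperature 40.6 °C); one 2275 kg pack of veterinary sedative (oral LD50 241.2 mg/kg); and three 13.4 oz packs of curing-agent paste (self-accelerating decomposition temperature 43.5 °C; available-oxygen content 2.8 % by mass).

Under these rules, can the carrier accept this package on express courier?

Yes

Polymerization initiator: self-accelerating decomposition temperature 40.6 °C ≤ 75 °C → Code DG4 (Self-Reactive).
Oral LD50 241.2 mg/kg meets the Code DG3 criterion (Toxic), so the veterinary sedative is Code DG3.
Curing-agent paste: self-accelerating decomposition temperature 43.5 °C ≤ 75 °C → Code DG4 (Self-Reactive).
Code DG4 net quantity: (three 13.9 oz packs = 1184.28 g) + (three 13.4 oz packs = 1141.68 g) = 2325.96 g.
2325.96 g ≤ 2.5 kg (express courier limit, Code DG4) — within limit.
Code DG3 quantity: 2275 kg.
2275 kg ≤ 2500 kg (express courier limit, Code DG3) — within limit.
The segregation rule (Code DG4 with Code DG7) does not apply to Code DG4 with Code DG3.
Every hazard code is within its express courier limit and no segregation rule is violated.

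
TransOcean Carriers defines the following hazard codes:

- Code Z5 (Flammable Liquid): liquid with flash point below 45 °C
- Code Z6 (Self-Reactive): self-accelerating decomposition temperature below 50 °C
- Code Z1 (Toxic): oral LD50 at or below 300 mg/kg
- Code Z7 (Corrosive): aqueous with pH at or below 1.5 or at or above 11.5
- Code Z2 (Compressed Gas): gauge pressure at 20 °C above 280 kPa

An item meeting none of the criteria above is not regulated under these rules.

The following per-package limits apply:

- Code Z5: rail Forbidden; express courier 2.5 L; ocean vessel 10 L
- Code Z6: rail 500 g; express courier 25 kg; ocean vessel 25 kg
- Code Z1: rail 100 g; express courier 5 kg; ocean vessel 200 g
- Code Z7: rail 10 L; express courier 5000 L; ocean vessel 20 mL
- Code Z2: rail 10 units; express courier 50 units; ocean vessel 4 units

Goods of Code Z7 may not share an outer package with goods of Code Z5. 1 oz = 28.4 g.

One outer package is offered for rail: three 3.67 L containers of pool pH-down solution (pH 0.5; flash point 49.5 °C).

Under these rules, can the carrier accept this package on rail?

The pool pH-down solution has pH 0.5, which is ≤ 1.5, so it is Code Z7 (Corrosive).
Code Z7 quantity: three 3.67 L containers = 11.01 L.
11.01 L > 10 L (rail limit, Code Z7) — over the limit.

No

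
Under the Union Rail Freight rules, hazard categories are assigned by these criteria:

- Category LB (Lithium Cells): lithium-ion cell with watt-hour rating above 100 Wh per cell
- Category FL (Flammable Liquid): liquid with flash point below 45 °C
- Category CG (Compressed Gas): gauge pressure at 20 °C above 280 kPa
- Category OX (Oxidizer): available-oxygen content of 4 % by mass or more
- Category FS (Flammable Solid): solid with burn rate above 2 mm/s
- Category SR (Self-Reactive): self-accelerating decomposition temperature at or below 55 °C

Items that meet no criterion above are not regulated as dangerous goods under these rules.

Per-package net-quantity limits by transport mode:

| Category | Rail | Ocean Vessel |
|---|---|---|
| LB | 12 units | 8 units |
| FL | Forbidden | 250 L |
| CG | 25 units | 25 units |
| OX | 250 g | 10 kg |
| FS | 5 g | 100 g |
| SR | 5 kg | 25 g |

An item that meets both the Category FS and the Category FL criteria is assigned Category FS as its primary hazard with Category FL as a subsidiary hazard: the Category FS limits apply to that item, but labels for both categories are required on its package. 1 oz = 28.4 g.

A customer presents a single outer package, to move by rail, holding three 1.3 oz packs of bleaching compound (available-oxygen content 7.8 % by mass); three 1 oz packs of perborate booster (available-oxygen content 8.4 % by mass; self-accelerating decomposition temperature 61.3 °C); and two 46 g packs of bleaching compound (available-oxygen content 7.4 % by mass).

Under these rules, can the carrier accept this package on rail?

No

Available-oxygen content 7.8 % by mass meets the Category OX criterion (Oxidizer), so the bleaching compound is Category OX.
The perborate booster has available-oxygen content 8.4 % by mass, which is ≥ 4 % by mass, so it is Category OX (Oxidizer).
Bleaching compound: available-oxygen content 7.4 % by mass ≥ 4 % by mass → Category OX (Oxidizer).
Total Category OX: (three 1.3 oz packs = 110.76 g) + (three 1 oz packs = 85.2 g) + (two 46 g packs = 92 g) = 287.96 g.
287.96 g > 250 g (rail limit, Category OX) — over the limit.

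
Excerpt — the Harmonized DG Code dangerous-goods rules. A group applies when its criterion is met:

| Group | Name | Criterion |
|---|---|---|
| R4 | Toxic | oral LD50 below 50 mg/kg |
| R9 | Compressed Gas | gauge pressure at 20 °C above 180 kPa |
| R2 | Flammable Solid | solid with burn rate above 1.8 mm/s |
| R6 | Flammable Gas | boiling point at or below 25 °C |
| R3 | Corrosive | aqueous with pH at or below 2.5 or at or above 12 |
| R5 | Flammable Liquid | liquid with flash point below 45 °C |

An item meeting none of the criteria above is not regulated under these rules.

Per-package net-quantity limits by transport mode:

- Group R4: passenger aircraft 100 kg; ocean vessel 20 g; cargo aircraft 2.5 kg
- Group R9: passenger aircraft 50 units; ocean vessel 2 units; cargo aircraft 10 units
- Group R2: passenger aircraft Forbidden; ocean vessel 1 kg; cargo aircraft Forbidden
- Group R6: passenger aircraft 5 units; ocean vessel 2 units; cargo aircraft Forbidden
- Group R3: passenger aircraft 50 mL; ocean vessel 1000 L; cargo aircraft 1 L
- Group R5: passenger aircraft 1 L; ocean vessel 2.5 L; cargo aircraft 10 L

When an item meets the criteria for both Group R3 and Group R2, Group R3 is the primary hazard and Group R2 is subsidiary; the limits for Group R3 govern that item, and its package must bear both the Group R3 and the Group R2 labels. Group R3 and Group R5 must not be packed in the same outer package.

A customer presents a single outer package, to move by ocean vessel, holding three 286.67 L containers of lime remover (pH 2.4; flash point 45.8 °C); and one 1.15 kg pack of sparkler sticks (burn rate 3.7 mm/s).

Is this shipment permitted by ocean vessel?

Lime remover: pH 2.4 ≤ 2.5 → Group R3 (Corrosive).
With burn rate 3.7 mm/s (> 1.8 mm/s), the sparkler sticks fall in Group R2.
Group R3 quantity: three 286.67 L containers = 860.01 L.
860.01 L ≤ 1000 L (ocean vessel limit, Group R3) — within limit.
Group R2 quantity: 1.15 kg.
1.15 kg > 1 kg (ocean vessel limit, Group R2) — over the limit.
The segregation rule (Group R3 with Group R5) does not apply to Group R3 with Group R2.

No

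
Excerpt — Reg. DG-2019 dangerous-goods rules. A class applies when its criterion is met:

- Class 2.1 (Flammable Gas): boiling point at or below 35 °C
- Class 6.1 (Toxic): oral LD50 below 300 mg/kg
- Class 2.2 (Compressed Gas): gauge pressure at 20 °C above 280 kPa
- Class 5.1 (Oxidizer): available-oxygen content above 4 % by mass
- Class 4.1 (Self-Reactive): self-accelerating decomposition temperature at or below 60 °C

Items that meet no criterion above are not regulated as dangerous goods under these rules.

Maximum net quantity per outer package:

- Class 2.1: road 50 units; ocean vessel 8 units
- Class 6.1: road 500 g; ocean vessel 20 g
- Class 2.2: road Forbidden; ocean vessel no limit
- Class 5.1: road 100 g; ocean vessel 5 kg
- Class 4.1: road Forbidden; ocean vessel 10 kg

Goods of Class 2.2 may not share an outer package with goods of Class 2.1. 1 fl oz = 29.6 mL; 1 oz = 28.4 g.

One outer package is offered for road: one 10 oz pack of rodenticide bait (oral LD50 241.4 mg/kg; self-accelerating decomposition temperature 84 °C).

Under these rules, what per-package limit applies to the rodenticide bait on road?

500 g

The rodenticide bait has oral LD50 241.4 mg/kg, which is < 300 mg/kg, so it is Class 6.1 (Toxic).
The road limit for Class 6.1 is 500 g.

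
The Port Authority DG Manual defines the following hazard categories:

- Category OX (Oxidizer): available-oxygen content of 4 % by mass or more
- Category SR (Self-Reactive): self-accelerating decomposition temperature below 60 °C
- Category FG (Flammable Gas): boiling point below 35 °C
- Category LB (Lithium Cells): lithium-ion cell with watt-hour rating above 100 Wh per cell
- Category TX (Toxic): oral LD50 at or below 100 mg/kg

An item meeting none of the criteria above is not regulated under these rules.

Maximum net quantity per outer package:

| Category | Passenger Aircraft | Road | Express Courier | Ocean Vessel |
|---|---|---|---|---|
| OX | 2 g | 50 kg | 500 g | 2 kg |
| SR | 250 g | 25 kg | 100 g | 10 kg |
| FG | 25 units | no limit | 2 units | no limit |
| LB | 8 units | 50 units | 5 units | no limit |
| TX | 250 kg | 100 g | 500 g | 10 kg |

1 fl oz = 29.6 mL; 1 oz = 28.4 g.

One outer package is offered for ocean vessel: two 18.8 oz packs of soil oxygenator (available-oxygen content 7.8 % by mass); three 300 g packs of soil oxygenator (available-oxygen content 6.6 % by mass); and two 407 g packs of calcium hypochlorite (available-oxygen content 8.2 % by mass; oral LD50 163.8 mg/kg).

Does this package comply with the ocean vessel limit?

No

With available-oxygen content 7.8 % by mass (≥ 4 % by mass), the soil oxygenator falls in Category OX.
The soil oxygenator has available-oxygen content 6.6 % by mass, which is ≥ 4 % by mass, so it is Category OX (Oxidizer).
The calcium hypochlorite has available-oxygen content 8.2 % by mass, which is ≥ 4 % by mass, so it is Category OX (Oxidizer).
Category OX net quantity: (two 18.8 oz packs = 1067.84 g) + (three 300 g packs = 900 g) + (two 407 g packs = 814 g) = 2781.84 g.
That exceeds the Category OX ocean vessel limit of 2 kg.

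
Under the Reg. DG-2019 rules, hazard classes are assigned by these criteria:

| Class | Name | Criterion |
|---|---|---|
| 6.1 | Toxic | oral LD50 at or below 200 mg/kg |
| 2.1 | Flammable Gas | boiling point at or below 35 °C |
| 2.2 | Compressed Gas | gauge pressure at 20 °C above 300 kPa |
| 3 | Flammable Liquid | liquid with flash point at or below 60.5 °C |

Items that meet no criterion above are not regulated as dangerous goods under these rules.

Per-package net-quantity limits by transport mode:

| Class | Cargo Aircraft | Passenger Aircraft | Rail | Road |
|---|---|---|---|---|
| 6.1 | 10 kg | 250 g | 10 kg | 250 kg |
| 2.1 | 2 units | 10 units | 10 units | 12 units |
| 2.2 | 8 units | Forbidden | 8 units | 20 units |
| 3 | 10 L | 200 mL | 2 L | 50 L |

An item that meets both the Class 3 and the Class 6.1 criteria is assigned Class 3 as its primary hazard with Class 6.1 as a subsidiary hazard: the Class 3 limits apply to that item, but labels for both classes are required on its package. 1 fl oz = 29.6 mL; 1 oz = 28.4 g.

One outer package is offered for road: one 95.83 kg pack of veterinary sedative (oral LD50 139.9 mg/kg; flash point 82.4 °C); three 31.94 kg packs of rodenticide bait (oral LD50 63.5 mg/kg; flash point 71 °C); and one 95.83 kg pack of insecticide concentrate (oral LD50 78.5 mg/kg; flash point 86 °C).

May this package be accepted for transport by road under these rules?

Oral LD50 139.9 mg/kg meets the Class 6.1 criterion (Toxic), so the veterinary sedative is Class 6.1.
The rodenticide bait has oral LD50 63.5 mg/kg, which is ≤ 200 mg/kg, so it is Class 6.1 (Toxic).
The insecticide concentrate has oral LD50 78.5 mg/kg, which is ≤ 200 mg/kg, so it is Class 6.1 (Toxic).
Total Class 6.1: 95.83 kg + (three 31.94 kg packs = 95.82 kg) + 95.83 kg = 287.48 kg.
287.48 kg exceeds the road limit of 250 kg for Class 6.1.

No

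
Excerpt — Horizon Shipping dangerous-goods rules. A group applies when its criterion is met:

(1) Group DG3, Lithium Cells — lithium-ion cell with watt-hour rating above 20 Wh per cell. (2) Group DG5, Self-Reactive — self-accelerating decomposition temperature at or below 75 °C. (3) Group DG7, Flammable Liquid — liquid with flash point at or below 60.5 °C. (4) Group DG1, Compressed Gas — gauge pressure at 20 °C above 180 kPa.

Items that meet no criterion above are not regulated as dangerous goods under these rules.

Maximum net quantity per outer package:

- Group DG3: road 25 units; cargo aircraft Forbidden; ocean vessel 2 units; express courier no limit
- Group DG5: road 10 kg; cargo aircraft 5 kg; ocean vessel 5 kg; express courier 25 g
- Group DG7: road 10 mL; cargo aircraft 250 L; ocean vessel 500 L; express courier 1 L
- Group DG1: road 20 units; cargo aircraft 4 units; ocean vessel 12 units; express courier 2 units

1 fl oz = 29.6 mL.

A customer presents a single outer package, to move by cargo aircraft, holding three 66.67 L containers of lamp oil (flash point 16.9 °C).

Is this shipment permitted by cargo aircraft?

Yes

With flash point 16.9 °C (≤ 60.5 °C), the lamp oil falls in Group DG7.
Group DG7 quantity: three 66.67 L containers = 200.01 L.
200.01 L ≤ 250 L (cargo aircraft limit, Group DG7) — within limit.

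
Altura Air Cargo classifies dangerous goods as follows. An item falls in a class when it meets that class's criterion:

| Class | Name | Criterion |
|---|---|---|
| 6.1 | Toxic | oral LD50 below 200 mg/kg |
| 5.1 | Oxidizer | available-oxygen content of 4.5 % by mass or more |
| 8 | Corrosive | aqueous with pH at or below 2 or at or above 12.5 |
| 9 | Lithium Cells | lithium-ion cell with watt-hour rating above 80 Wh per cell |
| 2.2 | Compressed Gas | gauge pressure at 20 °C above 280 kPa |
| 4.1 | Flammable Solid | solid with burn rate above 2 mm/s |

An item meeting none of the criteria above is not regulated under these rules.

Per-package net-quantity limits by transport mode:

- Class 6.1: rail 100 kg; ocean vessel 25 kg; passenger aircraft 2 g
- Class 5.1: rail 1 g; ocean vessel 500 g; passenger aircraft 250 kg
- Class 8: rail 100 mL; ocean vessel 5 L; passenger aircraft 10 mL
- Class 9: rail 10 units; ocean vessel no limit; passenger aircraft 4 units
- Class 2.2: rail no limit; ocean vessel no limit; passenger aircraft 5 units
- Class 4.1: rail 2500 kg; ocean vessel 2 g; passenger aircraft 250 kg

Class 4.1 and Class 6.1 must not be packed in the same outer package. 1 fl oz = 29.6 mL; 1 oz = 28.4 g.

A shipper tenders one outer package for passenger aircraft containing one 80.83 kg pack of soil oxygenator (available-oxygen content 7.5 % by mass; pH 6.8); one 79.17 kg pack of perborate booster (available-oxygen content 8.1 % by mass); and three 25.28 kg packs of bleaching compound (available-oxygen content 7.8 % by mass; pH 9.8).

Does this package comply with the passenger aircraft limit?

Yes

With available-oxygen content 7.5 % by mass (≥ 4.5 % by mass), the soil oxygenator falls in Class 5.1.
The perborate booster has available-oxygen content 8.1 % by mass, which is ≥ 4.5 % by mass, so it is Class 5.1 (Oxidizer).
Available-oxygen content 7.8 % by mass meets the Class 5.1 criterion (Oxidizer), so the bleaching compound is Class 5.1.
Class 5.1 net quantity: 80.83 kg + 79.17 kg + (three 25.28 kg packs = 75.84 kg) = 235.84 kg.
235.84 kg ≤ 250 kg (passenger aircraft limit, Class 5.1) — within limit.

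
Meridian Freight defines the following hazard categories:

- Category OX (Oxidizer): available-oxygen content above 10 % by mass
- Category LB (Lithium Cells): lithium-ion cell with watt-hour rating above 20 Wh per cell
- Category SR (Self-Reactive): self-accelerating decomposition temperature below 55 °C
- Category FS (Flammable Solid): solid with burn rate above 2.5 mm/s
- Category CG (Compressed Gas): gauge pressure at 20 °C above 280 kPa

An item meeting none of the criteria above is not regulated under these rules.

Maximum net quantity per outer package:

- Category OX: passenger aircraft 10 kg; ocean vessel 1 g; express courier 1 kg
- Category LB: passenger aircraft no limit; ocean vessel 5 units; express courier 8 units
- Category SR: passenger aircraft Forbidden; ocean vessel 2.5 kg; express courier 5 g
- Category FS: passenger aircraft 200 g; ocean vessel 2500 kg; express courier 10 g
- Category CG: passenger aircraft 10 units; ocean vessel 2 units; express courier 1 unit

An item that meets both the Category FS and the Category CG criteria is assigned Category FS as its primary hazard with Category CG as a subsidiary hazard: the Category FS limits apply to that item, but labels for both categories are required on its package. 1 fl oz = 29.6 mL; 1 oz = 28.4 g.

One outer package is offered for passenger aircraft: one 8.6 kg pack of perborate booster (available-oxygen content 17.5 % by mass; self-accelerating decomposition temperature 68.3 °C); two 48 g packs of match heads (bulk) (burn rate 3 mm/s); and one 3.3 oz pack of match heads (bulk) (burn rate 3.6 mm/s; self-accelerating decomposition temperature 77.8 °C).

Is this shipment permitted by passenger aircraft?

Yes

Perborate booster: available-oxygen content 17.5 % by mass > 10 % by mass → Category OX (Oxidizer).
The match heads (bulk) have burn rate 3 mm/s, which is > 2.5 mm/s, so they are Category FS (Flammable Solid).
Match heads (bulk): burn rate 3.6 mm/s > 2.5 mm/s → Category FS (Flammable Solid).
Category FS net quantity: (two 48 g packs = 96 g) + (one 3.3 oz pack = 93.72 g) = 189.72 g.
189.72 g ≤ 200 g (passenger aircraft limit, Category FS) — within limit.
Category OX quantity: 8.6 kg.
8.6 kg ≤ 10 kg (passenger aircraft limit, Category OX) — within limit.
Every hazard category is within its passenger aircraft limit and no segregation rule is violated.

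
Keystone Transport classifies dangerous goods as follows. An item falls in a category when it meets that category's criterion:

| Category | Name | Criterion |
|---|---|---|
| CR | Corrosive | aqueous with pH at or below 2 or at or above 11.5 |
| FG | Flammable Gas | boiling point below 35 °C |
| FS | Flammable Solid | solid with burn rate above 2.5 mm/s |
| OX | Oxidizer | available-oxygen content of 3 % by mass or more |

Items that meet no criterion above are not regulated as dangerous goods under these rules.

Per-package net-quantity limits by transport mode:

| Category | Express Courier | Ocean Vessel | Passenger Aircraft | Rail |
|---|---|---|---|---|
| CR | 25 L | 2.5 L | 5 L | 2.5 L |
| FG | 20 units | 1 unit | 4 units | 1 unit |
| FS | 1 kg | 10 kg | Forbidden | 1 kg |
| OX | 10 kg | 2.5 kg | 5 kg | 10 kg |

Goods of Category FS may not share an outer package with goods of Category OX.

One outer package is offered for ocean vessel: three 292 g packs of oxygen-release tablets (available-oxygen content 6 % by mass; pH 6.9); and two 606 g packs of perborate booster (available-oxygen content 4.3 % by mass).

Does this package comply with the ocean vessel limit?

Yes

The oxygen-release tablets have available-oxygen content 6 % by mass, which is ≥ 3 % by mass, so they are Category OX (Oxidizer).
With available-oxygen content 4.3 % by mass (≥ 3 % by mass), the perborate booster falls in Category OX.
Category OX net quantity: (three 292 g packs = 876 g) + (two 606 g packs = 1.212 kg) = 2.088 kg.
2.088 kg is within the ocean vessel limit of 2.5 kg for Category OX.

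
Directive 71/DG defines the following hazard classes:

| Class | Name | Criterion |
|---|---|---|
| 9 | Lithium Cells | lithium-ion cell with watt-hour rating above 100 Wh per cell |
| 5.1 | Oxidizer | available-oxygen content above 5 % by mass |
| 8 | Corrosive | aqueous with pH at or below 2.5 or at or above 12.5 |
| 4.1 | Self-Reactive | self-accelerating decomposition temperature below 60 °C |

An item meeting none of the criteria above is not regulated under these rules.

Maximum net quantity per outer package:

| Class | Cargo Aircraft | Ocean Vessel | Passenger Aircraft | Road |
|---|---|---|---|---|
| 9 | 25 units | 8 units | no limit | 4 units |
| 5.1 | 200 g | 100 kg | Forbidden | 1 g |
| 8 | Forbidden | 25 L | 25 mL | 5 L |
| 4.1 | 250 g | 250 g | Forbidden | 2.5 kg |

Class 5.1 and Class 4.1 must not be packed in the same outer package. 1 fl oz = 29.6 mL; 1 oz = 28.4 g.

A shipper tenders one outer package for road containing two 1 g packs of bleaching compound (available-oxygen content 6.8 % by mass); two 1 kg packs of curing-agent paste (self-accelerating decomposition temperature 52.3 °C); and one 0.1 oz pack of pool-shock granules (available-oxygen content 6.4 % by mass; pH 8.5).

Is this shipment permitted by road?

With available-oxygen content 6.8 % by mass (> 5 % by mass), the bleaching compound falls in Class 5.1.
With self-accelerating decomposition temperature 52.3 °C (< 60 °C), the curing-agent paste falls in Class 4.1.
Pool-shock granules: available-oxygen content 6.4 % by mass > 5 % by mass → Class 5.1 (Oxidizer).
Class 5.1 net quantity: (two 1 g packs = 2 g) + (one 0.1 oz pack = 2.84 g) = 4.84 g.
4.84 g > 1 g (road limit, Class 5.1) — over the limit.
Class 4.1 quantity: two 1 kg packs = 2 kg.
2 kg ≤ 2.5 kg (road limit, Class 4.1) — within limit.
Class 5.1 and Class 4.1 may not share an outer package.

No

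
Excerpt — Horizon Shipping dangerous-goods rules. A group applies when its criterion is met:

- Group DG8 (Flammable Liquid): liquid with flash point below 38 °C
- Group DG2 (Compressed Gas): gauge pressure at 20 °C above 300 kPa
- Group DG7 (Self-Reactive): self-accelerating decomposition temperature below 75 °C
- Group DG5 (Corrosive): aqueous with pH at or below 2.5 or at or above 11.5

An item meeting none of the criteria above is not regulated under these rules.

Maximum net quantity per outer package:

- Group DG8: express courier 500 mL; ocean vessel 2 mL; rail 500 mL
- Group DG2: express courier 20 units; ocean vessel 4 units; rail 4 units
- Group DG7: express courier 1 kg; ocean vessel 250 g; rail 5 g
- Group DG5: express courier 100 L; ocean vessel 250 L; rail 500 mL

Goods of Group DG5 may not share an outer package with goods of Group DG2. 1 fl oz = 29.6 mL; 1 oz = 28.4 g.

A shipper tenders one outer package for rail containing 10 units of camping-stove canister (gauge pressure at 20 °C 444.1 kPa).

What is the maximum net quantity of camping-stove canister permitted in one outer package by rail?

Camping-stove canister: gauge pressure at 20 °C 444.1 kPa > 300 kPa → Group DG2 (Compressed Gas).
The rail limit for Group DG2 is 4 units.

4 units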